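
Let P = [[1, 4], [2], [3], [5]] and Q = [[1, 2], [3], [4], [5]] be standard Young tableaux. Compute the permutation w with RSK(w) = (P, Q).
3 5 4 2 1

Reverse the RSK construction: for i from n down to 1, find the cell of Q containing i, remove the entry at that cell from P, and reverse-bump it up through P; the value ejected from row 1 is w(i).

Step i=5: Q has 5 at row 4, column 1; remove 5 from row 4 of P and reverse-bump: 5 enters row 3 and ejects 3; 3 enters row 2 and ejects 2; 2 enters row 1 and ejects 1. So w(5) = 1. P is now [[2, 4], [3], [5]].
Step i=4: Q has 4 at row 3, column 1; remove 5 from row 3 of P and reverse-bump: 5 enters row 2 and ejects 3; 3 enters row 1 and ejects 2. So w(4) = 2. P is now [[3, 4], [5]].
Step i=3: Q has 3 at row 2, column 1; remove 5 from row 2 of P and reverse-bump: 5 enters row 1 and ejects 4. So w(3) = 4. P is now [[3, 5]].
Step i=2: Q has 2 at row 1, column 2; remove that cell from P, ejecting 5. So w(2) = 5. P is now [[3]].
Step i=1: Q has 1 at row 1, column 1; remove that cell from P, ejecting 3. So w(1) = 3. P is now [].

So w = 3 5 4 2 1.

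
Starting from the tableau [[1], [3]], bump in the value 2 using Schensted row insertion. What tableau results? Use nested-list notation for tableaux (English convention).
2 is larger than every entry of row 1, so it is appended to row 1. The new tableau is [[1, 2], [3]].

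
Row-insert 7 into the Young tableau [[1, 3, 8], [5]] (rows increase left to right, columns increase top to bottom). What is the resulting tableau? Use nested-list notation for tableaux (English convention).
In row 1, 7 replaces 8 (the leftmost entry greater than 7); 8 is bumped to row 2. 8 is appended to row 2. The new tableau is [[1, 3, 7], [5, 8]].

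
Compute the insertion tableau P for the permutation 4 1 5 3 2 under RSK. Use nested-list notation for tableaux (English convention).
P = [[1, 2], [3, 5], [4]]

Insert 4: appended to row 1. P = [[4]].
Insert 1: 1 bumps 4 from row 1; 4 starts row 2. P = [[1], [4]].
Insert 5: appended to row 1. P = [[1, 5], [4]].
Insert 3: 3 bumps 5 from row 1; 5 appends to row 2. P = [[1, 3], [4, 5]].
Insert 2: 2 bumps 3 from row 1; 3 bumps 4 from row 2; 4 starts row 3. P = [[1, 2], [3, 5], [4]].

So P = [[1, 2], [3, 5], [4]].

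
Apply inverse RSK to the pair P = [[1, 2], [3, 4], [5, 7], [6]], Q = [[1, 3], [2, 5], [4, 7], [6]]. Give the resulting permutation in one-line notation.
Reverse RSK: for i = n, n-1, ..., 1, locate i in Q, remove the corresponding corner cell from P, and reverse-bump its entry up through P; the value ejected from row 1 is w(i).

So w = 6 5 7 3 4 1 2.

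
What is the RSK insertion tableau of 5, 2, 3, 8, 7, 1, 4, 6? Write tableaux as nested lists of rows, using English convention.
Insert 5: appended to row 1. P = [[5]].
Insert 2: 2 bumps 5 from row 1; 5 starts row 2. P = [[2], [5]].
Insert 3: appended to row 1. P = [[2, 3], [5]].
Insert 8: appended to row 1. P = [[2, 3, 8], [5]].
Insert 7: 7 bumps 8 from row 1; 8 appends to row 2. P = [[2, 3, 7], [5, 8]].
Insert 1: 1 bumps 2 from row 1; 2 bumps 5 from row 2; 5 starts row 3. P = [[1, 3, 7], [2, 8], [5]].
Insert 4: 4 bumps 7 from row 1; 7 bumps 8 from row 2; 8 appends to row 3. P = [[1, 3, 4], [2, 7], [5, 8]].
Insert 6: appended to row 1. P = [[1, 3, 4, 6], [2, 7], [5, 8]].

So P = [[1, 3, 4, 6], [2, 7], [5, 8]].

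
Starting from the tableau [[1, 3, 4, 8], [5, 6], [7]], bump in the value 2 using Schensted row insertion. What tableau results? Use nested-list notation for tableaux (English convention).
[[1, 2, 4, 8], [3, 6], [5], [7]]

In row 1, 2 replaces 3 (the leftmost entry greater than 2); 3 is bumped to row 2. In row 2, 3 replaces 5 (the leftmost entry greater than 3); 5 is bumped to row 3. In row 3, 5 replaces 7 (the leftmost entry greater than 5); 7 is bumped to row 4. 7 starts a new row 4. The new tableau is [[1, 2, 4, 8], [3, 6], [5], [7]].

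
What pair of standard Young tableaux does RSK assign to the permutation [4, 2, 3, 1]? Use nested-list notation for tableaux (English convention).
Insert each entry of the permutation into P by Schensted row insertion, recording in Q the position of each new cell.

After inserting 4: P = [[4]].
After inserting 2: P = [[2], [4]].
After inserting 3: P = [[2, 3], [4]].
After inserting 1: P = [[1, 3], [2], [4]].

So P = [[1, 3], [2], [4]], Q = [[1, 3], [2], [4]].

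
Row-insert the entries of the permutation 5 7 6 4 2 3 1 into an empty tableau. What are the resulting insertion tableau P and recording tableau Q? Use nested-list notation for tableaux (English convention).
Insert each entry of the permutation into P by Schensted row insertion, recording in Q the position of each new cell.

After inserting 5: P = [[5]].
After inserting 7: P = [[5, 7]].
After inserting 6: P = [[5, 6], [7]].
After inserting 4: P = [[4, 6], [5], [7]].
After inserting 2: P = [[2, 6], [4], [5], [7]].
After inserting 3: P = [[2, 3], [4, 6], [5], [7]].
After inserting 1: P = [[1, 3], [2, 6], [4], [5], [7]].

So P = [[1, 3], [2, 6], [4], [5], [7]], Q = [[1, 2], [3, 6], [4], [5], [7]].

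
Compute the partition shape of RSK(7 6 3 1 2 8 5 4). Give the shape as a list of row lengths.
[3, 2, 2, 1]

RSK row insertion gives P = [[1, 2, 4], [3, 5], [6, 8], [7]], which has shape [3, 2, 2, 1].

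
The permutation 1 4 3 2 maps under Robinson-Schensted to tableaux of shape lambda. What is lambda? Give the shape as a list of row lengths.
[2, 1, 1]

Row-insert each entry into an empty tableau.

After inserting 1: P = [[1]].
After inserting 4: P = [[1, 4]].
After inserting 3: P = [[1, 3], [4]].
After inserting 2: P = [[1, 2], [3], [4]].

The final insertion tableau P = [[1, 2], [3], [4]] has shape [2, 1, 1].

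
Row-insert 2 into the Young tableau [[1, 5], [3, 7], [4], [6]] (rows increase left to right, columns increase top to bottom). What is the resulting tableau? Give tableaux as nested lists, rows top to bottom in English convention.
In row 1, 2 replaces 5 (the leftmost entry greater than 2); 5 is bumped to row 2. In row 2, 5 replaces 7 (the leftmost entry greater than 5); 7 is bumped to row 3. 7 is appended to row 3. The new tableau is [[1, 2], [3, 5], [4, 7], [6]].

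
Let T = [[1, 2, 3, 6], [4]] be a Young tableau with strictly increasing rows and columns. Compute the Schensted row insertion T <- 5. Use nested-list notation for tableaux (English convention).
[[1, 2, 3, 5], [4, 6]]

In row 1, 5 replaces 6 (the leftmost entry greater than 5); 6 is bumped to row 2. 6 is appended to row 2. The new tableau is [[1, 2, 3, 5], [4, 6]].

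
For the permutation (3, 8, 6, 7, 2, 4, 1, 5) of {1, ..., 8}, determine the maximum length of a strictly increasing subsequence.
3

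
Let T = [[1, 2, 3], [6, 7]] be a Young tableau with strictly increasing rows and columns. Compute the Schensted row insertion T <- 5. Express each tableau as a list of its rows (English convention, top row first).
5 is larger than every entry of row 1, so it is appended to row 1. The new tableau is [[1, 2, 3, 5], [6, 7]].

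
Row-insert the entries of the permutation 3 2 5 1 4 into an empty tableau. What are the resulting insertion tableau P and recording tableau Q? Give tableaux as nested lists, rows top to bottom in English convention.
Insert each entry of the permutation into P by Schensted row insertion, recording in Q the position of each new cell.

After inserting 3: P = [[3]].
After inserting 2: P = [[2], [3]].
After inserting 5: P = [[2, 5], [3]].
After inserting 1: P = [[1, 5], [2], [3]].
After inserting 4: P = [[1, 4], [2, 5], [3]].

So P = [[1, 4], [2, 5], [3]], Q = [[1, 3], [2, 5], [4]].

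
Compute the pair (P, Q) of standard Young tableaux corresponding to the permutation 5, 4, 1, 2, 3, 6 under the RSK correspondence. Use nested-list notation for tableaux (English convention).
Insert each entry of the permutation into P by Schensted row insertion, recording in Q the position of each new cell.

Insert 5: appended to row 1. P = [[5]].
Insert 4: 4 bumps 5 from row 1; 5 starts row 2. P = [[4], [5]].
Insert 1: 1 bumps 4 from row 1; 4 bumps 5 from row 2; 5 starts row 3. P = [[1], [4], [5]].
Insert 2: appended to row 1. P = [[1, 2], [4], [5]].
Insert 3: appended to row 1. P = [[1, 2, 3], [4], [5]].
Insert 6: appended to row 1. P = [[1, 2, 3, 6], [4], [5]].

So P = [[1, 2, 3, 6], [4], [5]], Q = [[1, 4, 5, 6], [2], [3]].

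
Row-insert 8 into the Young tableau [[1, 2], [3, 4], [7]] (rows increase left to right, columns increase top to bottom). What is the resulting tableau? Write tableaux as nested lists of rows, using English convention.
8 is larger than every entry of row 1, so it is appended to row 1. The new tableau is [[1, 2, 8], [3, 4], [7]].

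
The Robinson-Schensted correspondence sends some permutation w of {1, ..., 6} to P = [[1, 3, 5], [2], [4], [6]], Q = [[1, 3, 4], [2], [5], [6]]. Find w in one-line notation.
6 2 4 5 3 1

Reverse RSK: for i = n, n-1, ..., 1, locate i in Q, remove the corresponding corner cell from P, and reverse-bump its entry up through P; the value ejected from row 1 is w(i).

So w = 6 2 4 5 3 1.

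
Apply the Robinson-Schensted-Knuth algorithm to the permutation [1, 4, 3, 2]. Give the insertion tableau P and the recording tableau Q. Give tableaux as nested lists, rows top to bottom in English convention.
Insert each entry of the permutation into P by Schensted row insertion, recording in Q the position of each new cell.

Insert 1: appended to row 1. P = [[1]].
Insert 4: appended to row 1. P = [[1, 4]].
Insert 3: 3 bumps 4 from row 1; 4 starts row 2. P = [[1, 3], [4]].
Insert 2: 2 bumps 3 from row 1; 3 bumps 4 from row 2; 4 starts row 3. P = [[1, 2], [3], [4]].

So P = [[1, 2], [3], [4]], Q = [[1, 2], [3], [4]].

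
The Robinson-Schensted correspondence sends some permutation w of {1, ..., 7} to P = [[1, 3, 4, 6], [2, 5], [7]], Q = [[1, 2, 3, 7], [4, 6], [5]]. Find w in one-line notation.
2 3 7 5 1 4 6

Reverse the RSK construction: for i from n down to 1, find the cell of Q containing i, remove the entry at that cell from P, and reverse-bump it up through P; the value ejected from row 1 is w(i).

Step i=7: Q has 7 at row 1, column 4; remove that cell from P, ejecting 6. So w(7) = 6. P is now [[1, 3, 4], [2, 5], [7]].
Step i=6: Q has 6 at row 2, column 2; remove 5 from row 2 of P and reverse-bump: 5 enters row 1 and ejects 4. So w(6) = 4. P is now [[1, 3, 5], [2], [7]].
Step i=5: Q has 5 at row 3, column 1; remove 7 from row 3 of P and reverse-bump: 7 enters row 2 and ejects 2; 2 enters row 1 and ejects 1. So w(5) = 1. P is now [[2, 3, 5], [7]].
Step i=4: Q has 4 at row 2, column 1; remove 7 from row 2 of P and reverse-bump: 7 enters row 1 and ejects 5. So w(4) = 5. P is now [[2, 3, 7]].
Step i=3: Q has 3 at row 1, column 3; remove that cell from P, ejecting 7. So w(3) = 7. P is now [[2, 3]].
Step i=2: Q has 2 at row 1, column 2; remove that cell from P, ejecting 3. So w(2) = 3. P is now [[2]].
Step i=1: Q has 1 at row 1, column 1; remove that cell from P, ejecting 2. So w(1) = 2. P is now [].

So w = 2 3 7 5 1 4 6.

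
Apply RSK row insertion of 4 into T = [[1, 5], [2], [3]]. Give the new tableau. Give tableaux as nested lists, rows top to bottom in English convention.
[[1, 4], [2, 5], [3]]

In row 1, 4 replaces 5 (the leftmost entry greater than 4); 5 is bumped to row 2. 5 is appended to row 2. The new tableau is [[1, 4], [2, 5], [3]].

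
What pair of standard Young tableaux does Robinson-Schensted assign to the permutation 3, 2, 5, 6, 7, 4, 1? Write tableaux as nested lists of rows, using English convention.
P = [[1, 4, 6, 7], [2, 5], [3]], Q = [[1, 3, 4, 5], [2, 6], [7]]

Insert each entry of the permutation into P by Schensted row insertion, recording in Q the position of each new cell.

Insert 3: appended to row 1. P = [[3]], Q = [[1]].
Insert 2: 2 bumps 3 from row 1; 3 starts row 2. P = [[2], [3]], Q = [[1], [2]].
Insert 5: appended to row 1. P = [[2, 5], [3]], Q = [[1, 3], [2]].
Insert 6: appended to row 1. P = [[2, 5, 6], [3]], Q = [[1, 3, 4], [2]].
Insert 7: appended to row 1. P = [[2, 5, 6, 7], [3]], Q = [[1, 3, 4, 5], [2]].
Insert 4: 4 bumps 5 from row 1; 5 appends to row 2. P = [[2, 4, 6, 7], [3, 5]], Q = [[1, 3, 4, 5], [2, 6]].
Insert 1: 1 bumps 2 from row 1; 2 bumps 3 from row 2; 3 starts row 3. P = [[1, 4, 6, 7], [2, 5], [3]], Q = [[1, 3, 4, 5], [2, 6], [7]].

So P = [[1, 4, 6, 7], [2, 5], [3]], Q = [[1, 3, 4, 5], [2, 6], [7]].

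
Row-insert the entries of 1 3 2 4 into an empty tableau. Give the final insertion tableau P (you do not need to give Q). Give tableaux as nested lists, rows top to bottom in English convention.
Insert 1: appended to row 1. P = [[1]].
Insert 3: appended to row 1. P = [[1, 3]].
Insert 2: 2 bumps 3 from row 1; 3 starts row 2. P = [[1, 2], [3]].
Insert 4: appended to row 1. P = [[1, 2, 4], [3]].

So P = [[1, 2, 4], [3]].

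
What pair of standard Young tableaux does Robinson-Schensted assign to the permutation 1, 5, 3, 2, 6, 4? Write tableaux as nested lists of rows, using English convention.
P = [[1, 2, 4], [3, 6], [5]], Q = [[1, 2, 5], [3, 6], [4]]

Insert each entry of the permutation into P by Schensted row insertion, recording in Q the position of each new cell.

Insert 1: appended to row 1. P = [[1]].
Insert 5: appended to row 1. P = [[1, 5]].
Insert 3: 3 bumps 5 from row 1; 5 starts row 2. P = [[1, 3], [5]].
Insert 2: 2 bumps 3 from row 1; 3 bumps 5 from row 2; 5 starts row 3. P = [[1, 2], [3], [5]].
Insert 6: appended to row 1. P = [[1, 2, 6], [3], [5]].
Insert 4: 4 bumps 6 from row 1; 6 appends to row 2. P = [[1, 2, 4], [3, 6], [5]].

So P = [[1, 2, 4], [3, 6], [5]], Q = [[1, 2, 5], [3, 6], [4]].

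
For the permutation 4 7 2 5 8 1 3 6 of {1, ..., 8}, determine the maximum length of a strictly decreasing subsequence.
3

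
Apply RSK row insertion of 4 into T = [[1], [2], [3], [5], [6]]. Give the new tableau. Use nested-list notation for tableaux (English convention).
[[1, 4], [2], [3], [5], [6]]

4 is larger than every entry of row 1, so it is appended to row 1. The new tableau is [[1, 4], [2], [3], [5], [6]].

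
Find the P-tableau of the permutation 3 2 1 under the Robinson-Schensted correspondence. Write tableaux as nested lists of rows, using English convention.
Insert 3: appended to row 1. P = [[3]].
Insert 2: 2 bumps 3 from row 1; 3 starts row 2. P = [[2], [3]].
Insert 1: 1 bumps 2 from row 1; 2 bumps 3 from row 2; 3 starts row 3. P = [[1], [2], [3]].

So P = [[1], [2], [3]].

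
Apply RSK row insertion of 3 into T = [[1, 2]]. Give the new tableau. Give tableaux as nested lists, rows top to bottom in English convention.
[[1, 2, 3]]

3 is larger than every entry of row 1, so it is appended to row 1. The new tableau is [[1, 2, 3]].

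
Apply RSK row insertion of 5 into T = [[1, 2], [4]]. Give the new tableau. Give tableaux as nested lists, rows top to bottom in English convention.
[[1, 2, 5], [4]]

5 is larger than every entry of row 1, so it is appended to row 1. The new tableau is [[1, 2, 5], [4]].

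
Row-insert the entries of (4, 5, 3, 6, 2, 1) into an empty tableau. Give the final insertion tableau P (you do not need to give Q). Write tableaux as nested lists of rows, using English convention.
Insert 4: appended to row 1. P = [[4]].
Insert 5: appended to row 1. P = [[4, 5]].
Insert 3: 3 bumps 4 from row 1; 4 starts row 2. P = [[3, 5], [4]].
Insert 6: appended to row 1. P = [[3, 5, 6], [4]].
Insert 2: 2 bumps 3 from row 1; 3 bumps 4 from row 2; 4 starts row 3. P = [[2, 5, 6], [3], [4]].
Insert 1: 1 bumps 2 from row 1; 2 bumps 3 from row 2; 3 bumps 4 from row 3; 4 starts row 4. P = [[1, 5, 6], [2], [3], [4]].

So P = [[1, 5, 6], [2], [3], [4]].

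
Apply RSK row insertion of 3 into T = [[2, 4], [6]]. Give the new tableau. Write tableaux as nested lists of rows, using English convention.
In row 1, 3 replaces 4 (the leftmost entry greater than 3); 4 is bumped to row 2. In row 2, 4 replaces 6 (the leftmost entry greater than 4); 6 is bumped to row 3. 6 starts a new row 3. The new tableau is [[2, 3], [4], [6]].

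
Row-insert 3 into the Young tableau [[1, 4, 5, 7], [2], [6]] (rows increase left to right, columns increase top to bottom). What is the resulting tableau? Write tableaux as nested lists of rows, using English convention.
In row 1, 3 replaces 4 (the leftmost entry greater than 3); 4 is bumped to row 2. 4 is appended to row 2. The new tableau is [[1, 3, 5, 7], [2, 4], [6]].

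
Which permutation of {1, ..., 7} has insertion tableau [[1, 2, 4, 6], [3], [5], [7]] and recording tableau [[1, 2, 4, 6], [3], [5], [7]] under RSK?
1 7 3 5 4 6 2

Reverse the RSK construction: for i from n down to 1, find the cell of Q containing i, remove the entry at that cell from P, and reverse-bump it up through P; the value ejected from row 1 is w(i).

Step i=7: Q has 7 at row 4, column 1; remove 7 from row 4 of P and reverse-bump: 7 enters row 3 and ejects 5; 5 enters row 2 and ejects 3; 3 enters row 1 and ejects 2. So w(7) = 2. P is now [[1, 3, 4, 6], [5], [7]].
Step i=6: Q has 6 at row 1, column 4; remove that cell from P, ejecting 6. So w(6) = 6. P is now [[1, 3, 4], [5], [7]].
Step i=5: Q has 5 at row 3, column 1; remove 7 from row 3 of P and reverse-bump: 7 enters row 2 and ejects 5; 5 enters row 1 and ejects 4. So w(5) = 4. P is now [[1, 3, 5], [7]].
Step i=4: Q has 4 at row 1, column 3; remove that cell from P, ejecting 5. So w(4) = 5. P is now [[1, 3], [7]].
Step i=3: Q has 3 at row 2, column 1; remove 7 from row 2 of P and reverse-bump: 7 enters row 1 and ejects 3. So w(3) = 3. P is now [[1, 7]].
Step i=2: Q has 2 at row 1, column 2; remove that cell from P, ejecting 7. So w(2) = 7. P is now [[1]].
Step i=1: Q has 1 at row 1, column 1; remove that cell from P, ejecting 1. So w(1) = 1. P is now [].

So w = 1 7 3 5 4 6 2.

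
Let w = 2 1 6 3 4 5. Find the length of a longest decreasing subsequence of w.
2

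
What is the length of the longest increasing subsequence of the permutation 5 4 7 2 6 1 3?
2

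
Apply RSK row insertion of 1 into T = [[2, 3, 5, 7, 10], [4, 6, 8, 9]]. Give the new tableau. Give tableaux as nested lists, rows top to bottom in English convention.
In row 1, 1 replaces 2 (the leftmost entry greater than 1); 2 is bumped to row 2. In row 2, 2 replaces 4 (the leftmost entry greater than 2); 4 is bumped to row 3. 4 starts a new row 3. The new tableau is [[1, 3, 5, 7, 10], [2, 6, 8, 9], [4]].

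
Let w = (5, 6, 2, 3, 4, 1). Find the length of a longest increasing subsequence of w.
3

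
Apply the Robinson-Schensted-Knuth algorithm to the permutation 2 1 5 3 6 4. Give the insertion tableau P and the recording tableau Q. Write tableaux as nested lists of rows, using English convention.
P = [[1, 3, 4], [2, 5, 6]], Q = [[1, 3, 5], [2, 4, 6]]

Insert each entry of the permutation into P by Schensted row insertion, recording in Q the position of each new cell.

Insert 2: appended to row 1. P = [[2]], Q = [[1]].
Insert 1: 1 bumps 2 from row 1; 2 starts row 2. P = [[1], [2]], Q = [[1], [2]].
Insert 5: appended to row 1. P = [[1, 5], [2]], Q = [[1, 3], [2]].
Insert 3: 3 bumps 5 from row 1; 5 appends to row 2. P = [[1, 3], [2, 5]], Q = [[1, 3], [2, 4]].
Insert 6: appended to row 1. P = [[1, 3, 6], [2, 5]], Q = [[1, 3, 5], [2, 4]].
Insert 4: 4 bumps 6 from row 1; 6 appends to row 2. P = [[1, 3, 4], [2, 5, 6]], Q = [[1, 3, 5], [2, 4, 6]].

So P = [[1, 3, 4], [2, 5, 6]], Q = [[1, 3, 5], [2, 4, 6]].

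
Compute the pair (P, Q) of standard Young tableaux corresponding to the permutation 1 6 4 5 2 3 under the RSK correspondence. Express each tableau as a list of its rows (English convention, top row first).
P = [[1, 2, 3], [4, 5], [6]], Q = [[1, 2, 4], [3, 6], [5]]

Insert each entry of the permutation into P by Schensted row insertion, recording in Q the position of each new cell.

Insert 1: appended to row 1. P = [[1]], Q = [[1]].
Insert 6: appended to row 1. P = [[1, 6]], Q = [[1, 2]].
Insert 4: 4 bumps 6 from row 1; 6 starts row 2. P = [[1, 4], [6]], Q = [[1, 2], [3]].
Insert 5: appended to row 1. P = [[1, 4, 5], [6]], Q = [[1, 2, 4], [3]].
Insert 2: 2 bumps 4 from row 1; 4 bumps 6 from row 2; 6 starts row 3. P = [[1, 2, 5], [4], [6]], Q = [[1, 2, 4], [3], [5]].
Insert 3: 3 bumps 5 from row 1; 5 appends to row 2. P = [[1, 2, 3], [4, 5], [6]], Q = [[1, 2, 4], [3, 6], [5]].

So P = [[1, 2, 3], [4, 5], [6]], Q = [[1, 2, 4], [3, 6], [5]].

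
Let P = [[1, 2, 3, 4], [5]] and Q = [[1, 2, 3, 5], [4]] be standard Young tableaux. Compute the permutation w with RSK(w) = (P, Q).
1 2 5 3 4

Reverse the RSK construction: for i from n down to 1, find the cell of Q containing i, remove the entry at that cell from P, and reverse-bump it up through P; the value ejected from row 1 is w(i).

Step i=5: Q has 5 at row 1, column 4; remove that cell from P, ejecting 4. So w(5) = 4. P is now [[1, 2, 3], [5]].
Step i=4: Q has 4 at row 2, column 1; remove 5 from row 2 of P and reverse-bump: 5 enters row 1 and ejects 3. So w(4) = 3. P is now [[1, 2, 5]].
Step i=3: Q has 3 at row 1, column 3; remove that cell from P, ejecting 5. So w(3) = 5. P is now [[1, 2]].
Step i=2: Q has 2 at row 1, column 2; remove that cell from P, ejecting 2. So w(2) = 2. P is now [[1]].
Step i=1: Q has 1 at row 1, column 1; remove that cell from P, ejecting 1. So w(1) = 1. P is now [].

So w = 1 2 5 3 4.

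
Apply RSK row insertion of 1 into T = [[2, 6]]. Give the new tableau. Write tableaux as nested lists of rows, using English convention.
In row 1, 1 replaces 2 (the leftmost entry greater than 1); 2 is bumped to row 2. 2 starts a new row 2. The new tableau is [[1, 6], [2]].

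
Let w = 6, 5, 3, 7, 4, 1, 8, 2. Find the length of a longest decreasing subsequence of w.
4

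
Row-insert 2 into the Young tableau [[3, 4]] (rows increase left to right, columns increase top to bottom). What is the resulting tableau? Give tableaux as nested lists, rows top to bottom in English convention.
[[2, 4], [3]]

In row 1, 2 replaces 3 (the leftmost entry greater than 2); 3 is bumped to row 2. 3 starts a new row 2. The new tableau is [[2, 4], [3]].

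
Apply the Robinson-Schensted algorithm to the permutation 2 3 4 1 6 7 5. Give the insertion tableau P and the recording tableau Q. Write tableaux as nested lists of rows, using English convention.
P = [[1, 3, 4, 5, 7], [2, 6]], Q = [[1, 2, 3, 5, 6], [4, 7]]

Insert each entry of the permutation into P by Schensted row insertion, recording in Q the position of each new cell.

After inserting 2: P = [[2]].
After inserting 3: P = [[2, 3]].
After inserting 4: P = [[2, 3, 4]].
After inserting 1: P = [[1, 3, 4], [2]].
After inserting 6: P = [[1, 3, 4, 6], [2]].
After inserting 7: P = [[1, 3, 4, 6, 7], [2]].
After inserting 5: P = [[1, 3, 4, 5, 7], [2, 6]].

So P = [[1, 3, 4, 5, 7], [2, 6]], Q = [[1, 2, 3, 5, 6], [4, 7]].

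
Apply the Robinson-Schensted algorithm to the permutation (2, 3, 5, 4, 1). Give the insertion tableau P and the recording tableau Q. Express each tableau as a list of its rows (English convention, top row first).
P = [[1, 3, 4], [2], [5]], Q = [[1, 2, 3], [4], [5]]

Insert each entry of the permutation into P by Schensted row insertion, recording in Q the position of each new cell.

Insert 2: appended to row 1. P = [[2]].
Insert 3: appended to row 1. P = [[2, 3]].
Insert 5: appended to row 1. P = [[2, 3, 5]].
Insert 4: 4 bumps 5 from row 1; 5 starts row 2. P = [[2, 3, 4], [5]].
Insert 1: 1 bumps 2 from row 1; 2 bumps 5 from row 2; 5 starts row 3. P = [[1, 3, 4], [2], [5]].

So P = [[1, 3, 4], [2], [5]], Q = [[1, 2, 3], [4], [5]].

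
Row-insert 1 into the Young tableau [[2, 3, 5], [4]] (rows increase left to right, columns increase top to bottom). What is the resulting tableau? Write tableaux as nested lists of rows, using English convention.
In row 1, 1 replaces 2 (the leftmost entry greater than 1); 2 is bumped to row 2. In row 2, 2 replaces 4 (the leftmost entry greater than 2); 4 is bumped to row 3. 4 starts a new row 3. The new tableau is [[1, 3, 5], [2], [4]].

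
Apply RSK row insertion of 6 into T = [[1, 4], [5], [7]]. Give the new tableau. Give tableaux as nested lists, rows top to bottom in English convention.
[[1, 4, 6], [5], [7]]

6 is larger than every entry of row 1, so it is appended to row 1. The new tableau is [[1, 4, 6], [5], [7]].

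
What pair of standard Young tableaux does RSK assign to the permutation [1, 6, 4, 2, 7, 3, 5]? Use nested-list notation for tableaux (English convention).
P = [[1, 2, 3, 5], [4, 7], [6]], Q = [[1, 2, 5, 7], [3, 6], [4]]

Insert each entry of the permutation into P by Schensted row insertion, recording in Q the position of each new cell.

Insert 1: appended to row 1. P = [[1]].
Insert 6: appended to row 1. P = [[1, 6]].
Insert 4: 4 bumps 6 from row 1; 6 starts row 2. P = [[1, 4], [6]].
Insert 2: 2 bumps 4 from row 1; 4 bumps 6 from row 2; 6 starts row 3. P = [[1, 2], [4], [6]].
Insert 7: appended to row 1. P = [[1, 2, 7], [4], [6]].
Insert 3: 3 bumps 7 from row 1; 7 appends to row 2. P = [[1, 2, 3], [4, 7], [6]].
Insert 5: appended to row 1. P = [[1, 2, 3, 5], [4, 7], [6]].

So P = [[1, 2, 3, 5], [4, 7], [6]], Q = [[1, 2, 5, 7], [3, 6], [4]].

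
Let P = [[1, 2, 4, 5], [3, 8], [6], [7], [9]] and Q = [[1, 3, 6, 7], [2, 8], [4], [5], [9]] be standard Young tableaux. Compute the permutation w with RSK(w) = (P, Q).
Reverse the RSK construction: for i from n down to 1, find the cell of Q containing i, remove the entry at that cell from P, and reverse-bump it up through P; the value ejected from row 1 is w(i).

Step i=9: Q has 9 at row 5, column 1; remove 9 from row 5 of P and reverse-bump: 9 enters row 4 and ejects 7; 7 enters row 3 and ejects 6; 6 enters row 2 and ejects 3; 3 enters row 1 and ejects 2. So w(9) = 2. P is now [[1, 3, 4, 5], [6, 8], [7], [9]].
Step i=8: Q has 8 at row 2, column 2; remove 8 from row 2 of P and reverse-bump: 8 enters row 1 and ejects 5. So w(8) = 5. P is now [[1, 3, 4, 8], [6], [7], [9]].
Step i=7: Q has 7 at row 1, column 4; remove that cell from P, ejecting 8. So w(7) = 8. P is now [[1, 3, 4], [6], [7], [9]].
Step i=6: Q has 6 at row 1, column 3; remove that cell from P, ejecting 4. So w(6) = 4. P is now [[1, 3], [6], [7], [9]].
Step i=5: Q has 5 at row 4, column 1; remove 9 from row 4 of P and reverse-bump: 9 enters row 3 and ejects 7; 7 enters row 2 and ejects 6; 6 enters row 1 and ejects 3. So w(5) = 3. P is now [[1, 6], [7], [9]].
Step i=4: Q has 4 at row 3, column 1; remove 9 from row 3 of P and reverse-bump: 9 enters row 2 and ejects 7; 7 enters row 1 and ejects 6. So w(4) = 6. P is now [[1, 7], [9]].
Step i=3: Q has 3 at row 1, column 2; remove that cell from P, ejecting 7. So w(3) = 7. P is now [[1], [9]].
Step i=2: Q has 2 at row 2, column 1; remove 9 from row 2 of P and reverse-bump: 9 enters row 1 and ejects 1. So w(2) = 1. P is now [[9]].
Step i=1: Q has 1 at row 1, column 1; remove that cell from P, ejecting 9. So w(1) = 9. P is now [].

So w = 9 1 7 6 3 4 8 5 2.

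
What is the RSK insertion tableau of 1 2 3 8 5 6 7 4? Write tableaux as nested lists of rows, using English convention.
Insert 1: appended to row 1. P = [[1]].
Insert 2: appended to row 1. P = [[1, 2]].
Insert 3: appended to row 1. P = [[1, 2, 3]].
Insert 8: appended to row 1. P = [[1, 2, 3, 8]].
Insert 5: 5 bumps 8 from row 1; 8 starts row 2. P = [[1, 2, 3, 5], [8]].
Insert 6: appended to row 1. P = [[1, 2, 3, 5, 6], [8]].
Insert 7: appended to row 1. P = [[1, 2, 3, 5, 6, 7], [8]].
Insert 4: 4 bumps 5 from row 1; 5 bumps 8 from row 2; 8 starts row 3. P = [[1, 2, 3, 4, 6, 7], [5], [8]].

So P = [[1, 2, 3, 4, 6, 7], [5], [8]].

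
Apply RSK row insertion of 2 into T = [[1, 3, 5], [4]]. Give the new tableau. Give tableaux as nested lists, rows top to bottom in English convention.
In row 1, 2 replaces 3 (the leftmost entry greater than 2); 3 is bumped to row 2. In row 2, 3 replaces 4 (the leftmost entry greater than 3); 4 is bumped to row 3. 4 starts a new row 3. The new tableau is [[1, 2, 5], [3], [4]].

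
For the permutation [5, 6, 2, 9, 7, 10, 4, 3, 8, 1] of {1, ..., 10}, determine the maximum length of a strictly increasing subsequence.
4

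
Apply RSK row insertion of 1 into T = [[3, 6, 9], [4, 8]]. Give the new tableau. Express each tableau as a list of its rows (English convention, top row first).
[[1, 6, 9], [3, 8], [4]]

In row 1, 1 replaces 3 (the leftmost entry greater than 1); 3 is bumped to row 2. In row 2, 3 replaces 4 (the leftmost entry greater than 3); 4 is bumped to row 3. 4 starts a new row 3. The new tableau is [[1, 6, 9], [3, 8], [4]].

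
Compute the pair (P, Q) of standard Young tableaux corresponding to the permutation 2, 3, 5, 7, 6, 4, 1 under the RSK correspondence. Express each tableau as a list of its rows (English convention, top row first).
P = [[1, 3, 4, 6], [2], [5], [7]], Q = [[1, 2, 3, 4], [5], [6], [7]]

Insert each entry of the permutation into P by Schensted row insertion, recording in Q the position of each new cell.

After inserting 2: P = [[2]].
After inserting 3: P = [[2, 3]].
After inserting 5: P = [[2, 3, 5]].
After inserting 7: P = [[2, 3, 5, 7]].
After inserting 6: P = [[2, 3, 5, 6], [7]].
After inserting 4: P = [[2, 3, 4, 6], [5], [7]].
After inserting 1: P = [[1, 3, 4, 6], [2], [5], [7]].

So P = [[1, 3, 4, 6], [2], [5], [7]], Q = [[1, 2, 3, 4], [5], [6], [7]].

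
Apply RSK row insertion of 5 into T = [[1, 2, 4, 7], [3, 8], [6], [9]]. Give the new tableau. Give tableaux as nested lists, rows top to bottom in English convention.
[[1, 2, 4, 5], [3, 7], [6, 8], [9]]

In row 1, 5 replaces 7 (the leftmost entry greater than 5); 7 is bumped to row 2. In row 2, 7 replaces 8 (the leftmost entry greater than 7); 8 is bumped to row 3. 8 is appended to row 3. The new tableau is [[1, 2, 4, 5], [3, 7], [6, 8], [9]].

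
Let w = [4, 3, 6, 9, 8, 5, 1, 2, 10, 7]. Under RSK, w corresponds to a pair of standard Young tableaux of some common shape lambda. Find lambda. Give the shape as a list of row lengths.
[4, 3, 2, 1]

Row-insert each entry into an empty tableau.

After inserting 4: P = [[4]].
After inserting 3: P = [[3], [4]].
After inserting 6: P = [[3, 6], [4]].
After inserting 9: P = [[3, 6, 9], [4]].
After inserting 8: P = [[3, 6, 8], [4, 9]].
After inserting 5: P = [[3, 5, 8], [4, 6], [9]].
After inserting 1: P = [[1, 5, 8], [3, 6], [4], [9]].
After inserting 2: P = [[1, 2, 8], [3, 5], [4, 6], [9]].
After inserting 10: P = [[1, 2, 8, 10], [3, 5], [4, 6], [9]].
After inserting 7: P = [[1, 2, 7, 10], [3, 5, 8], [4, 6], [9]].

The final insertion tableau P = [[1, 2, 7, 10], [3, 5, 8], [4, 6], [9]] has shape [4, 3, 2, 1].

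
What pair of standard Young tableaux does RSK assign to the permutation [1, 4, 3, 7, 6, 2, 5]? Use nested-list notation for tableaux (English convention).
P = [[1, 2, 5], [3, 6], [4, 7]], Q = [[1, 2, 4], [3, 5], [6, 7]]

Insert each entry of the permutation into P by Schensted row insertion, recording in Q the position of each new cell.

Insert 1: appended to row 1. P = [[1]].
Insert 4: appended to row 1. P = [[1, 4]].
Insert 3: 3 bumps 4 from row 1; 4 starts row 2. P = [[1, 3], [4]].
Insert 7: appended to row 1. P = [[1, 3, 7], [4]].
Insert 6: 6 bumps 7 from row 1; 7 appends to row 2. P = [[1, 3, 6], [4, 7]].
Insert 2: 2 bumps 3 from row 1; 3 bumps 4 from row 2; 4 starts row 3. P = [[1, 2, 6], [3, 7], [4]].
Insert 5: 5 bumps 6 from row 1; 6 bumps 7 from row 2; 7 appends to row 3. P = [[1, 2, 5], [3, 6], [4, 7]].

So P = [[1, 2, 5], [3, 6], [4, 7]], Q = [[1, 2, 4], [3, 5], [6, 7]].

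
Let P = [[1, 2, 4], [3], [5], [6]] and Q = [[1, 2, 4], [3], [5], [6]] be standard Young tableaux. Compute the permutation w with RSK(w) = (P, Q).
Reverse the RSK construction: for i from n down to 1, find the cell of Q containing i, remove the entry at that cell from P, and reverse-bump it up through P; the value ejected from row 1 is w(i).

Step i=6: Q has 6 at row 4, column 1; remove 6 from row 4 of P and reverse-bump: 6 enters row 3 and ejects 5; 5 enters row 2 and ejects 3; 3 enters row 1 and ejects 2. So w(6) = 2. P is now [[1, 3, 4], [5], [6]].
Step i=5: Q has 5 at row 3, column 1; remove 6 from row 3 of P and reverse-bump: 6 enters row 2 and ejects 5; 5 enters row 1 and ejects 4. So w(5) = 4. P is now [[1, 3, 5], [6]].
Step i=4: Q has 4 at row 1, column 3; remove that cell from P, ejecting 5. So w(4) = 5. P is now [[1, 3], [6]].
Step i=3: Q has 3 at row 2, column 1; remove 6 from row 2 of P and reverse-bump: 6 enters row 1 and ejects 3. So w(3) = 3. P is now [[1, 6]].
Step i=2: Q has 2 at row 1, column 2; remove that cell from P, ejecting 6. So w(2) = 6. P is now [[1]].
Step i=1: Q has 1 at row 1, column 1; remove that cell from P, ejecting 1. So w(1) = 1. P is now [].

So w = 1 6 3 5 4 2.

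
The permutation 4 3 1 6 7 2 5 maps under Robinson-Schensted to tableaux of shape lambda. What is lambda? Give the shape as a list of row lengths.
Row-insert each entry into an empty tableau.

After inserting 4: P = [[4]].
After inserting 3: P = [[3], [4]].
After inserting 1: P = [[1], [3], [4]].
After inserting 6: P = [[1, 6], [3], [4]].
After inserting 7: P = [[1, 6, 7], [3], [4]].
After inserting 2: P = [[1, 2, 7], [3, 6], [4]].
After inserting 5: P = [[1, 2, 5], [3, 6, 7], [4]].

The final insertion tableau P = [[1, 2, 5], [3, 6, 7], [4]] has shape [3, 3, 1].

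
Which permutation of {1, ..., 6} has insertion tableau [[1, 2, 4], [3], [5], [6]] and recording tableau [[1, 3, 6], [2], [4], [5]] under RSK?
Reverse RSK: for i = n, n-1, ..., 1, locate i in Q, remove the corresponding corner cell from P, and reverse-bump its entry up through P; the value ejected from row 1 is w(i).

So w = 6 1 5 3 2 4.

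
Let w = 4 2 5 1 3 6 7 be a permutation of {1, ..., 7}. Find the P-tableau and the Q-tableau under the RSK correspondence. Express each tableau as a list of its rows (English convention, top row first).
P = [[1, 3, 6, 7], [2, 5], [4]], Q = [[1, 3, 6, 7], [2, 5], [4]]

Insert each entry of the permutation into P by Schensted row insertion, recording in Q the position of each new cell.

Insert 4: appended to row 1. P = [[4]].
Insert 2: 2 bumps 4 from row 1; 4 starts row 2. P = [[2], [4]].
Insert 5: appended to row 1. P = [[2, 5], [4]].
Insert 1: 1 bumps 2 from row 1; 2 bumps 4 from row 2; 4 starts row 3. P = [[1, 5], [2], [4]].
Insert 3: 3 bumps 5 from row 1; 5 appends to row 2. P = [[1, 3], [2, 5], [4]].
Insert 6: appended to row 1. P = [[1, 3, 6], [2, 5], [4]].
Insert 7: appended to row 1. P = [[1, 3, 6, 7], [2, 5], [4]].

So P = [[1, 3, 6, 7], [2, 5], [4]], Q = [[1, 3, 6, 7], [2, 5], [4]].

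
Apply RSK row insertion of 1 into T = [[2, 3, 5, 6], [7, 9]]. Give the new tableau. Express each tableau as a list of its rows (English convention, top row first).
[[1, 3, 5, 6], [2, 9], [7]]

In row 1, 1 replaces 2 (the leftmost entry greater than 1); 2 is bumped to row 2. In row 2, 2 replaces 7 (the leftmost entry greater than 2); 7 is bumped to row 3. 7 starts a new row 3. The new tableau is [[1, 3, 5, 6], [2, 9], [7]].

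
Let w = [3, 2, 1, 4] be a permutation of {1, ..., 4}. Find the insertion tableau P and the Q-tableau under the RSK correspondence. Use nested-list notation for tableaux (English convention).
Insert each entry of the permutation into P by Schensted row insertion, recording in Q the position of each new cell.

Insert 3: appended to row 1. P = [[3]].
Insert 2: 2 bumps 3 from row 1; 3 starts row 2. P = [[2], [3]].
Insert 1: 1 bumps 2 from row 1; 2 bumps 3 from row 2; 3 starts row 3. P = [[1], [2], [3]].
Insert 4: appended to row 1. P = [[1, 4], [2], [3]].

So P = [[1, 4], [2], [3]], Q = [[1, 4], [2], [3]].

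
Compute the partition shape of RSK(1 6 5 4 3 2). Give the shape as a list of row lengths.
[2, 1, 1, 1, 1]

Row-insert each entry into an empty tableau.

After inserting 1: P = [[1]].
After inserting 6: P = [[1, 6]].
After inserting 5: P = [[1, 5], [6]].
After inserting 4: P = [[1, 4], [5], [6]].
After inserting 3: P = [[1, 3], [4], [5], [6]].
After inserting 2: P = [[1, 2], [3], [4], [5], [6]].

The final insertion tableau P = [[1, 2], [3], [4], [5], [6]] has shape [2, 1, 1, 1, 1].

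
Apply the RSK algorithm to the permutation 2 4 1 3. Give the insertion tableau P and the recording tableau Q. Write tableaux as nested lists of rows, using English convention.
Insert each entry of the permutation into P by Schensted row insertion, recording in Q the position of each new cell.

After inserting 2: P = [[2]].
After inserting 4: P = [[2, 4]].
After inserting 1: P = [[1, 4], [2]].
After inserting 3: P = [[1, 3], [2, 4]].

So P = [[1, 3], [2, 4]], Q = [[1, 2], [3, 4]].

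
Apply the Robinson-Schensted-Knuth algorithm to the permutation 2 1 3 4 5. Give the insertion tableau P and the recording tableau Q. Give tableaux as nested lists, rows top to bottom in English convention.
P = [[1, 3, 4, 5], [2]], Q = [[1, 3, 4, 5], [2]]

Insert each entry of the permutation into P by Schensted row insertion, recording in Q the position of each new cell.

After inserting 2: P = [[2]].
After inserting 1: P = [[1], [2]].
After inserting 3: P = [[1, 3], [2]].
After inserting 4: P = [[1, 3, 4], [2]].
After inserting 5: P = [[1, 3, 4, 5], [2]].

So P = [[1, 3, 4, 5], [2]], Q = [[1, 3, 4, 5], [2]].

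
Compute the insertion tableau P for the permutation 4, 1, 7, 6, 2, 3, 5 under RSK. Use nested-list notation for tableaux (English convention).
After inserting 4: P = [[4]].
After inserting 1: P = [[1], [4]].
After inserting 7: P = [[1, 7], [4]].
After inserting 6: P = [[1, 6], [4, 7]].
After inserting 2: P = [[1, 2], [4, 6], [7]].
After inserting 3: P = [[1, 2, 3], [4, 6], [7]].
After inserting 5: P = [[1, 2, 3, 5], [4, 6], [7]].

So P = [[1, 2, 3, 5], [4, 6], [7]].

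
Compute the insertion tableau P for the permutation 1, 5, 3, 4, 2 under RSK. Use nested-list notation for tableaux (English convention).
Insert 1: appended to row 1. P = [[1]].
Insert 5: appended to row 1. P = [[1, 5]].
Insert 3: 3 bumps 5 from row 1; 5 starts row 2. P = [[1, 3], [5]].
Insert 4: appended to row 1. P = [[1, 3, 4], [5]].
Insert 2: 2 bumps 3 from row 1; 3 bumps 5 from row 2; 5 starts row 3. P = [[1, 2, 4], [3], [5]].

So P = [[1, 2, 4], [3], [5]].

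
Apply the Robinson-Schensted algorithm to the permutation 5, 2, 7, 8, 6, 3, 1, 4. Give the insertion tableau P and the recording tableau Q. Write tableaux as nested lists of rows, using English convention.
Insert each entry of the permutation into P by Schensted row insertion, recording in Q the position of each new cell.

Insert 5: appended to row 1. P = [[5]].
Insert 2: 2 bumps 5 from row 1; 5 starts row 2. P = [[2], [5]].
Insert 7: appended to row 1. P = [[2, 7], [5]].
Insert 8: appended to row 1. P = [[2, 7, 8], [5]].
Insert 6: 6 bumps 7 from row 1; 7 appends to row 2. P = [[2, 6, 8], [5, 7]].
Insert 3: 3 bumps 6 from row 1; 6 bumps 7 from row 2; 7 starts row 3. P = [[2, 3, 8], [5, 6], [7]].
Insert 1: 1 bumps 2 from row 1; 2 bumps 5 from row 2; 5 bumps 7 from row 3; 7 starts row 4. P = [[1, 3, 8], [2, 6], [5], [7]].
Insert 4: 4 bumps 8 from row 1; 8 appends to row 2. P = [[1, 3, 4], [2, 6, 8], [5], [7]].

So P = [[1, 3, 4], [2, 6, 8], [5], [7]], Q = [[1, 3, 4], [2, 5, 8], [6], [7]].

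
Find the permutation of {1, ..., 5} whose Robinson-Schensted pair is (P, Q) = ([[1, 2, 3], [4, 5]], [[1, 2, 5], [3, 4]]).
4 5 1 2 3

Reverse the RSK construction: for i from n down to 1, find the cell of Q containing i, remove the entry at that cell from P, and reverse-bump it up through P; the value ejected from row 1 is w(i).

Step i=5: Q has 5 at row 1, column 3; remove that cell from P, ejecting 3. So w(5) = 3. P is now [[1, 2], [4, 5]].
Step i=4: Q has 4 at row 2, column 2; remove 5 from row 2 of P and reverse-bump: 5 enters row 1 and ejects 2. So w(4) = 2. P is now [[1, 5], [4]].
Step i=3: Q has 3 at row 2, column 1; remove 4 from row 2 of P and reverse-bump: 4 enters row 1 and ejects 1. So w(3) = 1. P is now [[4, 5]].
Step i=2: Q has 2 at row 1, column 2; remove that cell from P, ejecting 5. So w(2) = 5. P is now [[4]].
Step i=1: Q has 1 at row 1, column 1; remove that cell from P, ejecting 4. So w(1) = 4. P is now [].

So w = 4 5 1 2 3.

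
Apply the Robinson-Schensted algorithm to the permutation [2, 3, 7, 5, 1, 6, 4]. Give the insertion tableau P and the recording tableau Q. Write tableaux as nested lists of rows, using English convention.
Insert each entry of the permutation into P by Schensted row insertion, recording in Q the position of each new cell.

Insert 2: appended to row 1. P = [[2]].
Insert 3: appended to row 1. P = [[2, 3]].
Insert 7: appended to row 1. P = [[2, 3, 7]].
Insert 5: 5 bumps 7 from row 1; 7 starts row 2. P = [[2, 3, 5], [7]].
Insert 1: 1 bumps 2 from row 1; 2 bumps 7 from row 2; 7 starts row 3. P = [[1, 3, 5], [2], [7]].
Insert 6: appended to row 1. P = [[1, 3, 5, 6], [2], [7]].
Insert 4: 4 bumps 5 from row 1; 5 appends to row 2. P = [[1, 3, 4, 6], [2, 5], [7]].

So P = [[1, 3, 4, 6], [2, 5], [7]], Q = [[1, 2, 3, 6], [4, 7], [5]].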